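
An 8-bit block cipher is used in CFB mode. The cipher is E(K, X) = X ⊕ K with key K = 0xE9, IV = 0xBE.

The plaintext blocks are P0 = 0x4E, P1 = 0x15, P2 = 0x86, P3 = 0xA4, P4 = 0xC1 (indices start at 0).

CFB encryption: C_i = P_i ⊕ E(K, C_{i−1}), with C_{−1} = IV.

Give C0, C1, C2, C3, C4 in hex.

C0 = 0x19, C1 = 0xE5, C2 = 0x8A, C3 = 0xC7, C4 = 0xEF

C0: E(K, 0xBE) = 0x57; 0x4E ⊕ 0x57 = 0x19.
C1: E(K, 0x19) = 0xF0; 0x15 ⊕ 0xF0 = 0xE5.
C2: E(K, 0xE5) = 0x0C; 0x86 ⊕ 0x0C = 0x8A.
C3: E(K, 0x8A) = 0x63; 0xA4 ⊕ 0x63 = 0xC7.
C4: E(K, 0xC7) = 0x2E; 0xC1 ⊕ 0x2E = 0xEF.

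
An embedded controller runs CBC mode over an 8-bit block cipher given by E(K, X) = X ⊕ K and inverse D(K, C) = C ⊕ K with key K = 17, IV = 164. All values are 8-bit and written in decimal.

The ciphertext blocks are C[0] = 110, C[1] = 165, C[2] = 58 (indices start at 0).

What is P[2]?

P[2] = 142

CBC decryption: P_i = D(K, C_i) ⊕ C_{i−1}, with C_{−1} = IV.
P[2]: D(K, 58) = 43; 43 ⊕ 165 = 142.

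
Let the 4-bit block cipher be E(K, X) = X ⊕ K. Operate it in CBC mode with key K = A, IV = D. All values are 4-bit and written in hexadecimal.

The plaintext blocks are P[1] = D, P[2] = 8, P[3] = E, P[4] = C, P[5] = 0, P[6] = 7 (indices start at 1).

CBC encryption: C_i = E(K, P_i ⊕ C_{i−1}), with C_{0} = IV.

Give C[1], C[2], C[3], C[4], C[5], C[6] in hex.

C[1]: P[1] ⊕ D = 0; E(K, 0) = A.
C[2]: P[2] ⊕ A = 2; E(K, 2) = 8.
C[3]: P[3] ⊕ 8 = 6; E(K, 6) = C.
C[4]: P[4] ⊕ C = 0; E(K, 0) = A.
C[5]: P[5] ⊕ A = A; E(K, A) = 0.
C[6]: P[6] ⊕ 0 = 7; E(K, 7) = D.

C[1] = A, C[2] = 8, C[3] = C, C[4] = A, C[5] = 0, C[6] = D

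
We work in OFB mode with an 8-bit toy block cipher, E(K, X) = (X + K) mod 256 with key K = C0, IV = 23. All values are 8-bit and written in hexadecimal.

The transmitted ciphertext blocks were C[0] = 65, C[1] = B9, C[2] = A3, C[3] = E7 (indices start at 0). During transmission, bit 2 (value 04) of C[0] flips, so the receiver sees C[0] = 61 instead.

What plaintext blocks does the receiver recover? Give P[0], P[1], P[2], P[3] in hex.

OFB decryption: S_i = E(K, S_{i−1}) with S_{−1} = IV; P_i = C_i ⊕ S_i.
Only C[0] changed, to 61. In OFB, a change in C_i flips the same bit in P_i only; the keystream is unaffected. Decrypting the received ciphertext:
P[0]: S = E(K, 23) = E3; 61 ⊕ E3 = 82.
P[1]: S = E(K, E3) = A3; B9 ⊕ A3 = 1A.
P[2]: S = E(K, A3) = 63; A3 ⊕ 63 = C0.
P[3]: S = E(K, 63) = 23; E7 ⊕ 23 = C4.
Blocks that differ from the original plaintext: P[0].

P[0] = 82, P[1] = 1A, P[2] = C0, P[3] = C4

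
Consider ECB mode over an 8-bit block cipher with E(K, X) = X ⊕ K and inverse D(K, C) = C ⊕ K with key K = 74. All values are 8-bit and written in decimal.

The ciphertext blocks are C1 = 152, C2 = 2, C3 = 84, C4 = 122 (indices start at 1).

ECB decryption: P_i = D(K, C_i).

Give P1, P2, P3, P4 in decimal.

P1: D(K, 152) = 210.
P2: D(K, 2) = 72.
P3: D(K, 84) = 30.
P4: D(K, 122) = 48.

P1 = 210, P2 = 72, P3 = 30, P4 = 48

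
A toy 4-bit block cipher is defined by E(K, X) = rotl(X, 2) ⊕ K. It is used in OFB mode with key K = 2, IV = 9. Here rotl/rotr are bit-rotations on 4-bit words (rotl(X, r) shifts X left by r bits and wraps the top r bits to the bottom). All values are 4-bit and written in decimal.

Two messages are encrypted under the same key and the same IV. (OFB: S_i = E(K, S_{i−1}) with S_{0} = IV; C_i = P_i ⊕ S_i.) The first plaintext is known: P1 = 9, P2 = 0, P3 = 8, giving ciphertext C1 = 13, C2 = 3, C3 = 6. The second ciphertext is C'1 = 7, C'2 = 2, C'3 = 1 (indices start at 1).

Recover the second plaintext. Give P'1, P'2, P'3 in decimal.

P'1 = 3, P'2 = 1, P'3 = 15

In OFB with a reused IV, both messages share the same keystream S_i, so C_i ⊕ C'_i = P_i ⊕ P'_i and thus P'_i = P_i ⊕ C_i ⊕ C'_i.
P'1: 9 ⊕ 13 ⊕ 7 = 3.
P'2: 0 ⊕ 3 ⊕ 2 = 1.
P'3: 8 ⊕ 6 ⊕ 1 = 15.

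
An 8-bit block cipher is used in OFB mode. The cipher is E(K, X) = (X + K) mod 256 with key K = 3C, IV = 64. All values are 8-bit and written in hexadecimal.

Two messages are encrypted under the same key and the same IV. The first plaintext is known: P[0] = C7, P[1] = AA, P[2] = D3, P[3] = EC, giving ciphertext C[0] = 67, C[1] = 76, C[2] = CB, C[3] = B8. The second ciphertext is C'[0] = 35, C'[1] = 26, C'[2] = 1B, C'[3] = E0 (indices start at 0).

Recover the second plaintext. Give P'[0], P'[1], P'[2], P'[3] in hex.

P'[0] = 95, P'[1] = FA, P'[2] = 03, P'[3] = B4

In OFB with a reused IV, both messages share the same keystream S_i, so C_i ⊕ C'_i = P_i ⊕ P'_i and thus P'_i = P_i ⊕ C_i ⊕ C'_i.
P'[0]: C7 ⊕ 67 ⊕ 35 = 95.
P'[1]: AA ⊕ 76 ⊕ 26 = FA.
P'[2]: D3 ⊕ CB ⊕ 1B = 03.
P'[3]: EC ⊕ B8 ⊕ E0 = B4.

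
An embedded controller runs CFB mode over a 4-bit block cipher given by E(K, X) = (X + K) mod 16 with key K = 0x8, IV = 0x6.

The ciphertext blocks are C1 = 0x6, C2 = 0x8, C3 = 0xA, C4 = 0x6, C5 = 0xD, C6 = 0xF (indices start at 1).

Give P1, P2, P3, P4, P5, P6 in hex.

CFB decryption: P_i = C_i ⊕ E(K, C_{i−1}), with C_{0} = IV.
P1: E(K, 0x6) = 0xE; 0x6 ⊕ 0xE = 0x8.
P2: E(K, 0x6) = 0xE; 0x8 ⊕ 0xE = 0x6.
P3: E(K, 0x8) = 0x0; 0xA ⊕ 0x0 = 0xA.
P4: E(K, 0xA) = 0x2; 0x6 ⊕ 0x2 = 0x4.
P5: E(K, 0x6) = 0xE; 0xD ⊕ 0xE = 0x3.
P6: E(K, 0xD) = 0x5; 0xF ⊕ 0x5 = 0xA.

P1 = 0x8, P2 = 0x6, P3 = 0xA, P4 = 0x4, P5 = 0x3, P6 = 0xA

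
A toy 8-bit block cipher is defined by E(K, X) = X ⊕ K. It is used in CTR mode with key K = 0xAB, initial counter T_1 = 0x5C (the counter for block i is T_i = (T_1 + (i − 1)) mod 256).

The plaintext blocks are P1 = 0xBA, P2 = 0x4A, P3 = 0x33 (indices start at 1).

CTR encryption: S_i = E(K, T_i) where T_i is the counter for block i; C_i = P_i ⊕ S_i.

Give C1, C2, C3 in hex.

C1: T = 0x5C, S = E(K, T) = 0xF7; 0xBA ⊕ 0xF7 = 0x4D.
C2: T = 0x5D, S = E(K, T) = 0xF6; 0x4A ⊕ 0xF6 = 0xBC.
C3: T = 0x5E, S = E(K, T) = 0xF5; 0x33 ⊕ 0xF5 = 0xC6.

C1 = 0x4D, C2 = 0xBC, C3 = 0xC6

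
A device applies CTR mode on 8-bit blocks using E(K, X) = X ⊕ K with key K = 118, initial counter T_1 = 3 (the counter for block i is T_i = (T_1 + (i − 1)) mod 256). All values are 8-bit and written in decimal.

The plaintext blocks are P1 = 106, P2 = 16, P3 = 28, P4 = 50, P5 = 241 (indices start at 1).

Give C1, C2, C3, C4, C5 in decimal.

CTR encryption: S_i = E(K, T_i) where T_i is the counter for block i; C_i = P_i ⊕ S_i.
C1: T = 3, S = E(K, T) = 117; 106 ⊕ 117 = 31.
C2: T = 4, S = E(K, T) = 114; 16 ⊕ 114 = 98.
C3: T = 5, S = E(K, T) = 115; 28 ⊕ 115 = 111.
C4: T = 6, S = E(K, T) = 112; 50 ⊕ 112 = 66.
C5: T = 7, S = E(K, T) = 113; 241 ⊕ 113 = 128.

C1 = 31, C2 = 98, C3 = 111, C4 = 66, C5 = 128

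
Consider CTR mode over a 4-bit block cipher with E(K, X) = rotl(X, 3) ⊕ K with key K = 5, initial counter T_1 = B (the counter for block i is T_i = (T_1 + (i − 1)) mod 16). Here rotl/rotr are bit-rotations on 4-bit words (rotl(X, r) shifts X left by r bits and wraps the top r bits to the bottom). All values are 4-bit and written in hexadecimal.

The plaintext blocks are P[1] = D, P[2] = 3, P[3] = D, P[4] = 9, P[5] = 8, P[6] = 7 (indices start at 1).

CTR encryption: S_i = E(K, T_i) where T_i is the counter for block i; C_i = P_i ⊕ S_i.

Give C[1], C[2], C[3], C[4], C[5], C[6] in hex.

C[1]: T = B, S = E(K, T) = 8; D ⊕ 8 = 5.
C[2]: T = C, S = E(K, T) = 3; 3 ⊕ 3 = 0.
C[3]: T = D, S = E(K, T) = B; D ⊕ B = 6.
C[4]: T = E, S = E(K, T) = 2; 9 ⊕ 2 = B.
C[5]: T = F, S = E(K, T) = A; 8 ⊕ A = 2.
C[6]: T = 0, S = E(K, T) = 5; 7 ⊕ 5 = 2.

C[1] = 5, C[2] = 0, C[3] = 6, C[4] = B, C[5] = 2, C[6] = 2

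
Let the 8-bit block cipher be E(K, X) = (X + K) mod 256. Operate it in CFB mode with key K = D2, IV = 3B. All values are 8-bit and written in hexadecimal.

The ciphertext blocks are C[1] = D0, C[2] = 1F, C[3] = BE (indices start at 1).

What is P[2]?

CFB decryption: P_i = C_i ⊕ E(K, C_{i−1}), with C_{0} = IV.
P[2]: E(K, D0) = A2; 1F ⊕ A2 = BD.

P[2] = BD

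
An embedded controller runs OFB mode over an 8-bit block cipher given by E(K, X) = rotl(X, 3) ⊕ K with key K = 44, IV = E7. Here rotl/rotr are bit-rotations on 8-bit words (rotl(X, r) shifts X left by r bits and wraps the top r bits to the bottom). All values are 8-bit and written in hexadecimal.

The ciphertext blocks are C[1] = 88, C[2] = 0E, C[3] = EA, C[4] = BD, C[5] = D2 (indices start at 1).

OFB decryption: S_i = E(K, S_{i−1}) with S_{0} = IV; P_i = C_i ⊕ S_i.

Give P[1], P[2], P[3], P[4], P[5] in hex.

P[1]: S = E(K, E7) = 7B; 88 ⊕ 7B = F3.
P[2]: S = E(K, 7B) = 9F; 0E ⊕ 9F = 91.
P[3]: S = E(K, 9F) = B8; EA ⊕ B8 = 52.
P[4]: S = E(K, B8) = 81; BD ⊕ 81 = 3C.
P[5]: S = E(K, 81) = 48; D2 ⊕ 48 = 9A.

P[1] = F3, P[2] = 91, P[3] = 52, P[4] = 3C, P[5] = 9A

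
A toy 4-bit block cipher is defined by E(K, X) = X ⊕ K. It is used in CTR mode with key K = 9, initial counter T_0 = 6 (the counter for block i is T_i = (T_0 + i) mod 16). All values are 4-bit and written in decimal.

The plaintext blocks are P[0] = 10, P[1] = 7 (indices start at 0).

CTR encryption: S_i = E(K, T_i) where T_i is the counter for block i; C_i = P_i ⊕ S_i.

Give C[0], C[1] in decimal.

C[0] = 5, C[1] = 9

C[0]: T = 6, S = E(K, T) = 15; 10 ⊕ 15 = 5.
C[1]: T = 7, S = E(K, T) = 14; 7 ⊕ 14 = 9.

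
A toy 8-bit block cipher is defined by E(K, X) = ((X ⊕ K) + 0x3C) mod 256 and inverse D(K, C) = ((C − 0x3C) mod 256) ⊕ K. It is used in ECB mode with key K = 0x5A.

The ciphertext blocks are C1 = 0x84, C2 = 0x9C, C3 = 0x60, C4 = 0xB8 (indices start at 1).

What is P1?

ECB decryption: P_i = D(K, C_i).
P1: D(K, 0x84) = 0x12.

P1 = 0x12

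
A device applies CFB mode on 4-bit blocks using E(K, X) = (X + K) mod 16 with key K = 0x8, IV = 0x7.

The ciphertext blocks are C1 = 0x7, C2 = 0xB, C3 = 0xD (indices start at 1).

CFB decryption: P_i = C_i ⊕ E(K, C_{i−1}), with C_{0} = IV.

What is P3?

P3 = 0xE

P3: E(K, 0xB) = 0x3; 0xD ⊕ 0x3 = 0xE.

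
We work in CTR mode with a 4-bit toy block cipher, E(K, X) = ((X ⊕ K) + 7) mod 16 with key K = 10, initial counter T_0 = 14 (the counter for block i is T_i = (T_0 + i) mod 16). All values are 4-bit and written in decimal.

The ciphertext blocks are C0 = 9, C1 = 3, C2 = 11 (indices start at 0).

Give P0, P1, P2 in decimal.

P0 = 2, P1 = 15, P2 = 10

CTR decryption: S_i = E(K, T_i) where T_i is the counter for block i; P_i = C_i ⊕ S_i.
P0: T = 14, S = E(K, T) = 11; 9 ⊕ 11 = 2.
P1: T = 15, S = E(K, T) = 12; 3 ⊕ 12 = 15.
P2: T = 0, S = E(K, T) = 1; 11 ⊕ 1 = 10.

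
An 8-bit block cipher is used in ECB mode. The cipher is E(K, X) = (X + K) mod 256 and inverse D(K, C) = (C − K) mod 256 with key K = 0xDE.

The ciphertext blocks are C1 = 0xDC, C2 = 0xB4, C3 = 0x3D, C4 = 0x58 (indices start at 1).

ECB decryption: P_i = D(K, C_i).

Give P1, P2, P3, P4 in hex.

P1 = 0xFE, P2 = 0xD6, P3 = 0x5F, P4 = 0x7A

P1: D(K, 0xDC) = 0xFE.
P2: D(K, 0xB4) = 0xD6.
P3: D(K, 0x3D) = 0x5F.
P4: D(K, 0x58) = 0x7A.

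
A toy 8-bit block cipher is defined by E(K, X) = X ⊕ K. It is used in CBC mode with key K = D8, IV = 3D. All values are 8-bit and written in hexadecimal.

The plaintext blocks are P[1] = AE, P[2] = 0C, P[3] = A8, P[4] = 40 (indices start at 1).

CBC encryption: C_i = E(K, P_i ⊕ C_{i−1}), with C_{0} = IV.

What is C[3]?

C[1]: P[1] ⊕ 3D = 93; E(K, 93) = 4B.
C[2]: P[2] ⊕ 4B = 47; E(K, 47) = 9F.
C[3]: P[3] ⊕ 9F = 37; E(K, 37) = EF.

C[3] = EF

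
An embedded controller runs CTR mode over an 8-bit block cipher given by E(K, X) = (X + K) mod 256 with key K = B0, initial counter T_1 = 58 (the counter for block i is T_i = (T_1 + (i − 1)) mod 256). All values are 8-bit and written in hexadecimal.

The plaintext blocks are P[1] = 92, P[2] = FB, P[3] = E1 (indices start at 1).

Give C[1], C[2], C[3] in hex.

C[1] = 9A, C[2] = F2, C[3] = EB

CTR encryption: S_i = E(K, T_i) where T_i is the counter for block i; C_i = P_i ⊕ S_i.
C[1]: T = 58, S = E(K, T) = 08; 92 ⊕ 08 = 9A.
C[2]: T = 59, S = E(K, T) = 09; FB ⊕ 09 = F2.
C[3]: T = 5A, S = E(K, T) = 0A; E1 ⊕ 0A = EB.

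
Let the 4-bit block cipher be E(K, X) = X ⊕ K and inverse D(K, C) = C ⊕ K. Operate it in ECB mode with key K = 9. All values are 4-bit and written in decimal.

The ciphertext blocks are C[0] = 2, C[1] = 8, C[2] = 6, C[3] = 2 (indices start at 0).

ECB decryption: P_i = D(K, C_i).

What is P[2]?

P[2]: D(K, 6) = 15.

P[2] = 15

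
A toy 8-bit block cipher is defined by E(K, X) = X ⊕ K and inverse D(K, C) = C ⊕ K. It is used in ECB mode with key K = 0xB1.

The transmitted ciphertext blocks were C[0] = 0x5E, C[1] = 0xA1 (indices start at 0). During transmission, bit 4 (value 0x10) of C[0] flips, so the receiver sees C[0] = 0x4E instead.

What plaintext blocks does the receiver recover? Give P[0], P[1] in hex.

P[0] = 0xFF, P[1] = 0x10

ECB decryption: P_i = D(K, C_i).
Only C[0] changed, to 0x4E. In ECB, a change in C_i affects only P_i. Decrypting the received ciphertext:
P[0]: D(K, 0x4E) = 0xFF.
P[1]: D(K, 0xA1) = 0x10.
Blocks that differ from the original plaintext: P[0].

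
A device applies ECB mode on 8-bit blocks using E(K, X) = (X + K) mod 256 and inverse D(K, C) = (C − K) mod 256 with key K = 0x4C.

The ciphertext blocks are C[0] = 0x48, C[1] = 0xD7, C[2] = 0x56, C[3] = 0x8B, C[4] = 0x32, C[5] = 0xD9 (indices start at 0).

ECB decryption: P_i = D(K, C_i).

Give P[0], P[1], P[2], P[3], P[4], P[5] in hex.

P[0]: D(K, 0x48) = 0xFC.
P[1]: D(K, 0xD7) = 0x8B.
P[2]: D(K, 0x56) = 0x0A.
P[3]: D(K, 0x8B) = 0x3F.
P[4]: D(K, 0x32) = 0xE6.
P[5]: D(K, 0xD9) = 0x8D.

P[0] = 0xFC, P[1] = 0x8B, P[2] = 0x0A, P[3] = 0x3F, P[4] = 0xE6, P[5] = 0x8D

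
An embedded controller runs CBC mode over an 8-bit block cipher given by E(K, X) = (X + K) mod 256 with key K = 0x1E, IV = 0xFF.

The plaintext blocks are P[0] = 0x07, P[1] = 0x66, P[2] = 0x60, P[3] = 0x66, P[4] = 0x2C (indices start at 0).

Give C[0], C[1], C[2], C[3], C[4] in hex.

CBC encryption: C_i = E(K, P_i ⊕ C_{i−1}), with C_{−1} = IV.
C[0]: P[0] ⊕ 0xFF = 0xF8; E(K, 0xF8) = 0x16.
C[1]: P[1] ⊕ 0x16 = 0x70; E(K, 0x70) = 0x8E.
C[2]: P[2] ⊕ 0x8E = 0xEE; E(K, 0xEE) = 0x0C.
C[3]: P[3] ⊕ 0x0C = 0x6A; E(K, 0x6A) = 0x88.
C[4]: P[4] ⊕ 0x88 = 0xA4; E(K, 0xA4) = 0xC2.

C[0] = 0x16, C[1] = 0x8E, C[2] = 0x0C, C[3] = 0x88, C[4] = 0xC2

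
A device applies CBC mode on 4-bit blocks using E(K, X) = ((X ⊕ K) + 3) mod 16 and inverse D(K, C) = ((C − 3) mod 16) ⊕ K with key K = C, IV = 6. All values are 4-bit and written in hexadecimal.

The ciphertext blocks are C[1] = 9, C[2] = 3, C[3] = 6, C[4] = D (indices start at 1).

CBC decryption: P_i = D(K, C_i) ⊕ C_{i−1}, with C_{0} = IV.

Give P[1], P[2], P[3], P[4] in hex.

P[1] = C, P[2] = 5, P[3] = C, P[4] = 0

P[1]: D(K, 9) = A; A ⊕ 6 = C.
P[2]: D(K, 3) = C; C ⊕ 9 = 5.
P[3]: D(K, 6) = F; F ⊕ 3 = C.
P[4]: D(K, D) = 6; 6 ⊕ 6 = 0.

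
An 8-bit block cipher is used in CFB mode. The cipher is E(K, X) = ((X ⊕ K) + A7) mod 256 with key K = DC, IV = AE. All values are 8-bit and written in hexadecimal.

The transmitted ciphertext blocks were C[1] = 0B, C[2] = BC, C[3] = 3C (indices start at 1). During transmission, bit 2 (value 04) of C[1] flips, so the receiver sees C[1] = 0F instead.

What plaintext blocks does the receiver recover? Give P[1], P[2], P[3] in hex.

CFB decryption: P_i = C_i ⊕ E(K, C_{i−1}), with C_{0} = IV.
Only C[1] changed, to 0F. In CFB, a change in C_i flips the same bit in P_i and garbles P_{i+1}. Decrypting the received ciphertext:
P[1]: E(K, AE) = 19; 0F ⊕ 19 = 16.
P[2]: E(K, 0F) = 7A; BC ⊕ 7A = C6.
P[3]: E(K, BC) = 07; 3C ⊕ 07 = 3B.
Blocks that differ from the original plaintext: P[1], P[2].

P[1] = 16, P[2] = C6, P[3] = 3B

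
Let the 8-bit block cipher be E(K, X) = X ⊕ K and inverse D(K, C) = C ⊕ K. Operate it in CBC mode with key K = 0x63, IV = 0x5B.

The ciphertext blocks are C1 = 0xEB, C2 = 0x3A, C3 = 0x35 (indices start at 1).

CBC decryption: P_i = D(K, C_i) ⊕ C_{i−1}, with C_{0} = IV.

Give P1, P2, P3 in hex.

P1: D(K, 0xEB) = 0x88; 0x88 ⊕ 0x5B = 0xD3.
P2: D(K, 0x3A) = 0x59; 0x59 ⊕ 0xEB = 0xB2.
P3: D(K, 0x35) = 0x56; 0x56 ⊕ 0x3A = 0x6C.

P1 = 0xD3, P2 = 0xB2, P3 = 0x6C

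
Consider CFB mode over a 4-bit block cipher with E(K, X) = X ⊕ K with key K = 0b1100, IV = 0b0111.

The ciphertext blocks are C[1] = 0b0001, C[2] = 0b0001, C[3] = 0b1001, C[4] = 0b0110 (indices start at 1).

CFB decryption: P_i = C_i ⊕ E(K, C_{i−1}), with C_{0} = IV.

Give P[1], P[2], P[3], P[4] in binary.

P[1] = 0b1010, P[2] = 0b1100, P[3] = 0b0100, P[4] = 0b0011

P[1]: E(K, 0b0111) = 0b1011; 0b0001 ⊕ 0b1011 = 0b1010.
P[2]: E(K, 0b0001) = 0b1101; 0b0001 ⊕ 0b1101 = 0b1100.
P[3]: E(K, 0b0001) = 0b1101; 0b1001 ⊕ 0b1101 = 0b0100.
P[4]: E(K, 0b1001) = 0b0101; 0b0110 ⊕ 0b0101 = 0b0011.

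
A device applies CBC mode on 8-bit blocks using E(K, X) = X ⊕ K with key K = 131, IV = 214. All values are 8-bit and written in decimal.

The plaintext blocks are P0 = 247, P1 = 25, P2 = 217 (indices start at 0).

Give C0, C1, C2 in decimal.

C0 = 162, C1 = 56, C2 = 98

CBC encryption: C_i = E(K, P_i ⊕ C_{i−1}), with C_{−1} = IV.
C0: P0 ⊕ 214 = 33; E(K, 33) = 162.
C1: P1 ⊕ 162 = 187; E(K, 187) = 56.
C2: P2 ⊕ 56 = 225; E(K, 225) = 98.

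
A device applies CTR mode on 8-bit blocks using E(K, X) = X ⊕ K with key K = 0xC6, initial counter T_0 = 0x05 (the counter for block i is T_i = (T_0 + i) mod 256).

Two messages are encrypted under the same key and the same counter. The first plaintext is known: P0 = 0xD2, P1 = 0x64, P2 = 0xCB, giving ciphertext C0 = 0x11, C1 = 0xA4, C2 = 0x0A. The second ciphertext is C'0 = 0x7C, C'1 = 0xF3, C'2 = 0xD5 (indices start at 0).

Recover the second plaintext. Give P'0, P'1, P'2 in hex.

In CTR with a reused counter, both messages share the same keystream S_i, so C_i ⊕ C'_i = P_i ⊕ P'_i and thus P'_i = P_i ⊕ C_i ⊕ C'_i.
P'0: 0xD2 ⊕ 0x11 ⊕ 0x7C = 0xBF.
P'1: 0x64 ⊕ 0xA4 ⊕ 0xF3 = 0x33.
P'2: 0xCB ⊕ 0x0A ⊕ 0xD5 = 0x14.

P'0 = 0xBF, P'1 = 0x33, P'2 = 0x14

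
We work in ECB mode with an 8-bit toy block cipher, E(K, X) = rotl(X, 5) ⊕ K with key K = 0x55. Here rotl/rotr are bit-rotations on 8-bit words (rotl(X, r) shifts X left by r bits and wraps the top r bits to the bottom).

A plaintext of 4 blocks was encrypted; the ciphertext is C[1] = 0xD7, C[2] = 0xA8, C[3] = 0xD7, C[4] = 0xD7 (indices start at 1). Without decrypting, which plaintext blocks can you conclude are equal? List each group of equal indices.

ECB encrypts each block independently with the same key, so equal ciphertext blocks imply equal plaintext blocks.
C[1] = C[3] = C[4] = 0xD7, so P[1] = P[3] = P[4].

P[1] = P[3] = P[4]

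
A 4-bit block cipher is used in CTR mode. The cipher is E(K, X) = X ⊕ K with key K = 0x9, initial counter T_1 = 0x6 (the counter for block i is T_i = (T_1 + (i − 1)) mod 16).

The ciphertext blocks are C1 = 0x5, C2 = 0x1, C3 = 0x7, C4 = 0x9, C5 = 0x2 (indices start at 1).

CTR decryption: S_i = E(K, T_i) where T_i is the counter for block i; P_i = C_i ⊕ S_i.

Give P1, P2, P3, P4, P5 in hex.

P1 = 0xA, P2 = 0xF, P3 = 0x6, P4 = 0x9, P5 = 0x1

P1: T = 0x6, S = E(K, T) = 0xF; 0x5 ⊕ 0xF = 0xA.
P2: T = 0x7, S = E(K, T) = 0xE; 0x1 ⊕ 0xE = 0xF.
P3: T = 0x8, S = E(K, T) = 0x1; 0x7 ⊕ 0x1 = 0x6.
P4: T = 0x9, S = E(K, T) = 0x0; 0x9 ⊕ 0x0 = 0x9.
P5: T = 0xA, S = E(K, T) = 0x3; 0x2 ⊕ 0x3 = 0x1.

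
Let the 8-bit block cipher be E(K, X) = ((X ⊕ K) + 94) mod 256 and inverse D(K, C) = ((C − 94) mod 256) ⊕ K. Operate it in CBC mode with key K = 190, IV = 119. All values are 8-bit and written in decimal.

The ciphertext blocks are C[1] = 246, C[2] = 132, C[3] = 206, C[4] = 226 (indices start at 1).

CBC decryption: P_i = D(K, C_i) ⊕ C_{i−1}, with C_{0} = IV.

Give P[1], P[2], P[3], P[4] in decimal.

P[1]: D(K, 246) = 38; 38 ⊕ 119 = 81.
P[2]: D(K, 132) = 152; 152 ⊕ 246 = 110.
P[3]: D(K, 206) = 206; 206 ⊕ 132 = 74.
P[4]: D(K, 226) = 58; 58 ⊕ 206 = 244.

P[1] = 81, P[2] = 110, P[3] = 74, P[4] = 244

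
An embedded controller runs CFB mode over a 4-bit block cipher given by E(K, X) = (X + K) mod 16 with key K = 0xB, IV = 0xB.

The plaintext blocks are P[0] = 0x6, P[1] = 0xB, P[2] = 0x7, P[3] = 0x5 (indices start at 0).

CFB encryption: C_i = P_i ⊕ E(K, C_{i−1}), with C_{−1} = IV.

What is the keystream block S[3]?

C[0]: E(K, 0xB) = 0x6; 0x6 ⊕ 0x6 = 0x0.
C[1]: E(K, 0x0) = 0xB; 0xB ⊕ 0xB = 0x0.
C[2]: E(K, 0x0) = 0xB; 0x7 ⊕ 0xB = 0xC.
C[3]: E(K, 0xC) = 0x7; 0x5 ⊕ 0x7 = 0x2.
So S[3] = 0x7.

0x7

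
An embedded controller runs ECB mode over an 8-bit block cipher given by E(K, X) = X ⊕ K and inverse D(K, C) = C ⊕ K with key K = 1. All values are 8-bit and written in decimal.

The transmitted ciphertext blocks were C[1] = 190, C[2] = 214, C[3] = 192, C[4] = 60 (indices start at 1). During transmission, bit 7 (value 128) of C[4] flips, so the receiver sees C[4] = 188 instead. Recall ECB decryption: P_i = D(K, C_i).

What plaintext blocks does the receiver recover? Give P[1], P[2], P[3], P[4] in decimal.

Only C[4] changed, to 188. In ECB, a change in C_i affects only P_i. Decrypting the received ciphertext:
P[1]: D(K, 190) = 191.
P[2]: D(K, 214) = 215.
P[3]: D(K, 192) = 193.
P[4]: D(K, 188) = 189.
Blocks that differ from the original plaintext: P[4].

P[1] = 191, P[2] = 215, P[3] = 193, P[4] = 189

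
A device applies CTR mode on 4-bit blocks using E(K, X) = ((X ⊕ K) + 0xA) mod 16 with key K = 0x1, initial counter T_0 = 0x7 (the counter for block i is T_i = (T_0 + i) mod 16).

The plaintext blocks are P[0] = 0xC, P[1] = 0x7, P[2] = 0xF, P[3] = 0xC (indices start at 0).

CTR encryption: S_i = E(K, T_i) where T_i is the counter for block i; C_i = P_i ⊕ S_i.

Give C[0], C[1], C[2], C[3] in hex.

C[0]: T = 0x7, S = E(K, T) = 0x0; 0xC ⊕ 0x0 = 0xC.
C[1]: T = 0x8, S = E(K, T) = 0x3; 0x7 ⊕ 0x3 = 0x4.
C[2]: T = 0x9, S = E(K, T) = 0x2; 0xF ⊕ 0x2 = 0xD.
C[3]: T = 0xA, S = E(K, T) = 0x5; 0xC ⊕ 0x5 = 0x9.

C[0] = 0xC, C[1] = 0x4, C[2] = 0xD, C[3] = 0x9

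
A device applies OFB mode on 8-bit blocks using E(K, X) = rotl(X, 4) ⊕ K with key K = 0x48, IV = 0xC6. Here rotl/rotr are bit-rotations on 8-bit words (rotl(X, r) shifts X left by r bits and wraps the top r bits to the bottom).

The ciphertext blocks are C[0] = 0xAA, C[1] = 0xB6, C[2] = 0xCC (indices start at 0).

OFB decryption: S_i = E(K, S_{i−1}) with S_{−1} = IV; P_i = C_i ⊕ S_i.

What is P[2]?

P[0]: S = E(K, 0xC6) = 0x24; 0xAA ⊕ 0x24 = 0x8E.
P[1]: S = E(K, 0x24) = 0x0A; 0xB6 ⊕ 0x0A = 0xBC.
P[2]: S = E(K, 0x0A) = 0xE8; 0xCC ⊕ 0xE8 = 0x24.

P[2] = 0x24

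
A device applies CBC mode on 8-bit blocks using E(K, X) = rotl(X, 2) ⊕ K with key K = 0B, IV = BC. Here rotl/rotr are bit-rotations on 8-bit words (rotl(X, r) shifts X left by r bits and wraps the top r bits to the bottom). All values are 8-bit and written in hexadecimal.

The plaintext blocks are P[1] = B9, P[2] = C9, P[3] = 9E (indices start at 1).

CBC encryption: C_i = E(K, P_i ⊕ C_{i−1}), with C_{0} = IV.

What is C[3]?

C[1]: P[1] ⊕ BC = 05; E(K, 05) = 1F.
C[2]: P[2] ⊕ 1F = D6; E(K, D6) = 50.
C[3]: P[3] ⊕ 50 = CE; E(K, CE) = 30.

C[3] = 30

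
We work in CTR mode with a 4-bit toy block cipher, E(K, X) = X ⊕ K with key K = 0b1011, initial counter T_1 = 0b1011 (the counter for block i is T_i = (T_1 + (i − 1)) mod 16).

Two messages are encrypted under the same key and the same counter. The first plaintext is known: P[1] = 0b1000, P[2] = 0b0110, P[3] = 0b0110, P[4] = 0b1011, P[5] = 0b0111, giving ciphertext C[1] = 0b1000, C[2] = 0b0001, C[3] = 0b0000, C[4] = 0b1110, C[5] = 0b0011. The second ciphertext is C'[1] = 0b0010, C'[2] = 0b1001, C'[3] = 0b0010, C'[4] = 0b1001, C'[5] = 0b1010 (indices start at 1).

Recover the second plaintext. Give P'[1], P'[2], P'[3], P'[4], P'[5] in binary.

P'[1] = 0b0010, P'[2] = 0b1110, P'[3] = 0b0100, P'[4] = 0b1100, P'[5] = 0b1110

In CTR with a reused counter, both messages share the same keystream S_i, so C_i ⊕ C'_i = P_i ⊕ P'_i and thus P'_i = P_i ⊕ C_i ⊕ C'_i.
P'[1]: 0b1000 ⊕ 0b1000 ⊕ 0b0010 = 0b0010.
P'[2]: 0b0110 ⊕ 0b0001 ⊕ 0b1001 = 0b1110.
P'[3]: 0b0110 ⊕ 0b0000 ⊕ 0b0010 = 0b0100.
P'[4]: 0b1011 ⊕ 0b1110 ⊕ 0b1001 = 0b1100.
P'[5]: 0b0111 ⊕ 0b0011 ⊕ 0b1010 = 0b1110.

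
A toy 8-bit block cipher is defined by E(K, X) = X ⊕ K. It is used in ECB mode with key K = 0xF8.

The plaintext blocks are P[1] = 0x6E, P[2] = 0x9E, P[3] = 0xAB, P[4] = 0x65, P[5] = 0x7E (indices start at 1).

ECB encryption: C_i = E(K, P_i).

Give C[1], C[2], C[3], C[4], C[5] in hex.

C[1] = 0x96, C[2] = 0x66, C[3] = 0x53, C[4] = 0x9D, C[5] = 0x86

C[1]: E(K, 0x6E) = 0x96.
C[2]: E(K, 0x9E) = 0x66.
C[3]: E(K, 0xAB) = 0x53.
C[4]: E(K, 0x65) = 0x9D.
C[5]: E(K, 0x7E) = 0x86.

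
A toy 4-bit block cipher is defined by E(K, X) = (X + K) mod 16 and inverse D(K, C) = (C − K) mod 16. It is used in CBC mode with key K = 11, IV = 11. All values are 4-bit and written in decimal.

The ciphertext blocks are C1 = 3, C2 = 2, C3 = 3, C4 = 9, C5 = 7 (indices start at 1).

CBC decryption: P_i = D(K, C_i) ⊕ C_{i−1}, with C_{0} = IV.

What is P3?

P3: D(K, 3) = 8; 8 ⊕ 2 = 10.

P3 = 10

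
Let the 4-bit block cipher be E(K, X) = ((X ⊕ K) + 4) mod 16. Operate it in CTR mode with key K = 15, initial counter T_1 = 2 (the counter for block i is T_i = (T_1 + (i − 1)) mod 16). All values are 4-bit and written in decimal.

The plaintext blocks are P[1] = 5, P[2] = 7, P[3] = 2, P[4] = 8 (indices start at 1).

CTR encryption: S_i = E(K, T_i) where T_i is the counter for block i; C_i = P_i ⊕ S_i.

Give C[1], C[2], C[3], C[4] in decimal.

C[1]: T = 2, S = E(K, T) = 1; 5 ⊕ 1 = 4.
C[2]: T = 3, S = E(K, T) = 0; 7 ⊕ 0 = 7.
C[3]: T = 4, S = E(K, T) = 15; 2 ⊕ 15 = 13.
C[4]: T = 5, S = E(K, T) = 14; 8 ⊕ 14 = 6.

C[1] = 4, C[2] = 7, C[3] = 13, C[4] = 6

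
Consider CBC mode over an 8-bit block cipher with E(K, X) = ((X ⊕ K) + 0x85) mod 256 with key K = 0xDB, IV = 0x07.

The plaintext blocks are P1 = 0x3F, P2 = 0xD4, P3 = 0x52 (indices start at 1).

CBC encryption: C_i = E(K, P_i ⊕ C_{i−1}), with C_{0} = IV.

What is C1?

C1: P1 ⊕ 0x07 = 0x38; E(K, 0x38) = 0x68.

C1 = 0x68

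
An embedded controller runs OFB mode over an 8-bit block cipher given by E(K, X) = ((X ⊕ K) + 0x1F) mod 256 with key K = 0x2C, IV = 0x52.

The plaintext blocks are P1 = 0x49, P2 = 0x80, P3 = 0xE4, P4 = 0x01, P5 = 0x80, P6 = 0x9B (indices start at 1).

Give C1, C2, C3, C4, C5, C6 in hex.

C1 = 0xD4, C2 = 0x50, C3 = 0xFF, C4 = 0x57, C5 = 0x19, C6 = 0x4F

OFB encryption: S_i = E(K, S_{i−1}) with S_{0} = IV; C_i = P_i ⊕ S_i.
C1: S = E(K, 0x52) = 0x9D; 0x49 ⊕ 0x9D = 0xD4.
C2: S = E(K, 0x9D) = 0xD0; 0x80 ⊕ 0xD0 = 0x50.
C3: S = E(K, 0xD0) = 0x1B; 0xE4 ⊕ 0x1B = 0xFF.
C4: S = E(K, 0x1B) = 0x56; 0x01 ⊕ 0x56 = 0x57.
C5: S = E(K, 0x56) = 0x99; 0x80 ⊕ 0x99 = 0x19.
C6: S = E(K, 0x99) = 0xD4; 0x9B ⊕ 0xD4 = 0x4F.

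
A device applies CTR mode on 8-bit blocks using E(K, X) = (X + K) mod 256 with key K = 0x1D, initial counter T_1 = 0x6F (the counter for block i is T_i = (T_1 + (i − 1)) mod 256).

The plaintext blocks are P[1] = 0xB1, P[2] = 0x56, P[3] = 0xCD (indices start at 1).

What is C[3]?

C[3] = 0x43

CTR encryption: S_i = E(K, T_i) where T_i is the counter for block i; C_i = P_i ⊕ S_i.
C[1]: T = 0x6F, S = E(K, T) = 0x8C; 0xB1 ⊕ 0x8C = 0x3D.
C[2]: T = 0x70, S = E(K, T) = 0x8D; 0x56 ⊕ 0x8D = 0xDB.
C[3]: T = 0x71, S = E(K, T) = 0x8E; 0xCD ⊕ 0x8E = 0x43.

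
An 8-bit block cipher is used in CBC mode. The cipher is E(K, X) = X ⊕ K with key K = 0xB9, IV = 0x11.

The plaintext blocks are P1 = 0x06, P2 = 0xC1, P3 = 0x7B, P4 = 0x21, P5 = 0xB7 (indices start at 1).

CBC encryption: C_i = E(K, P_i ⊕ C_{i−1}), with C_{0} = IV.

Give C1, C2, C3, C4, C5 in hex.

C1: P1 ⊕ 0x11 = 0x17; E(K, 0x17) = 0xAE.
C2: P2 ⊕ 0xAE = 0x6F; E(K, 0x6F) = 0xD6.
C3: P3 ⊕ 0xD6 = 0xAD; E(K, 0xAD) = 0x14.
C4: P4 ⊕ 0x14 = 0x35; E(K, 0x35) = 0x8C.
C5: P5 ⊕ 0x8C = 0x3B; E(K, 0x3B) = 0x82.

C1 = 0xAE, C2 = 0xD6, C3 = 0x14, C4 = 0x8C, C5 = 0x82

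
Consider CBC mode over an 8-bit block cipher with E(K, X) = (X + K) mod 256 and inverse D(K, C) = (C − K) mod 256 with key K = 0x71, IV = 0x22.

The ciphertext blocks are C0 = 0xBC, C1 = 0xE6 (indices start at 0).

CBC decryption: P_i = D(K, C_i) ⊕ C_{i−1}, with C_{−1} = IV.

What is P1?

P1: D(K, 0xE6) = 0x75; 0x75 ⊕ 0xBC = 0xC9.

P1 = 0xC9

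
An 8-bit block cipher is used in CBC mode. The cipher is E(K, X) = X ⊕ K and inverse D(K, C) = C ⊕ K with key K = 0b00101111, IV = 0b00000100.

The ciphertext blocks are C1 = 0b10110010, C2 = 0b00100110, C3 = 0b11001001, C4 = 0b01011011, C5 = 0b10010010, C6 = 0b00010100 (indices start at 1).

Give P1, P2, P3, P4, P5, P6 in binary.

CBC decryption: P_i = D(K, C_i) ⊕ C_{i−1}, with C_{0} = IV.
P1: D(K, 0b10110010) = 0b10011101; 0b10011101 ⊕ 0b00000100 = 0b10011001.
P2: D(K, 0b00100110) = 0b00001001; 0b00001001 ⊕ 0b10110010 = 0b10111011.
P3: D(K, 0b11001001) = 0b11100110; 0b11100110 ⊕ 0b00100110 = 0b11000000.
P4: D(K, 0b01011011) = 0b01110100; 0b01110100 ⊕ 0b11001001 = 0b10111101.
P5: D(K, 0b10010010) = 0b10111101; 0b10111101 ⊕ 0b01011011 = 0b11100110.
P6: D(K, 0b00010100) = 0b00111011; 0b00111011 ⊕ 0b10010010 = 0b10101001.

P1 = 0b10011001, P2 = 0b10111011, P3 = 0b11000000, P4 = 0b10111101, P5 = 0b11100110, P6 = 0b10101001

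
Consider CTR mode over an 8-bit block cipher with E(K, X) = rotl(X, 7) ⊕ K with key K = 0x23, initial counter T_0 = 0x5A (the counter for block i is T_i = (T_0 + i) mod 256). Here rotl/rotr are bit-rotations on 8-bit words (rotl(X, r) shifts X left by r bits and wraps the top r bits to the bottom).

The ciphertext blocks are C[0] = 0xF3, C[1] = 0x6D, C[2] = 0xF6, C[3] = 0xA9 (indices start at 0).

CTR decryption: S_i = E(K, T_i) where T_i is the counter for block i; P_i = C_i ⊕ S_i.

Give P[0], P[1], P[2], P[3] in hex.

P[0] = 0xFD, P[1] = 0xE3, P[2] = 0xFB, P[3] = 0x24

P[0]: T = 0x5A, S = E(K, T) = 0x0E; 0xF3 ⊕ 0x0E = 0xFD.
P[1]: T = 0x5B, S = E(K, T) = 0x8E; 0x6D ⊕ 0x8E = 0xE3.
P[2]: T = 0x5C, S = E(K, T) = 0x0D; 0xF6 ⊕ 0x0D = 0xFB.
P[3]: T = 0x5D, S = E(K, T) = 0x8D; 0xA9 ⊕ 0x8D = 0x24.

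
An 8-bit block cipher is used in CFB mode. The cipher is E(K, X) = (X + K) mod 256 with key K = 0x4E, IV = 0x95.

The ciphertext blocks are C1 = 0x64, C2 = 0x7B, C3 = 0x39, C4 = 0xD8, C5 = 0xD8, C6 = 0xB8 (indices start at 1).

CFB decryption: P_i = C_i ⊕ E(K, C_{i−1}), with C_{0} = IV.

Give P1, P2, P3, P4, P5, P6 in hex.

P1 = 0x87, P2 = 0xC9, P3 = 0xF0, P4 = 0x5F, P5 = 0xFE, P6 = 0x9E

P1: E(K, 0x95) = 0xE3; 0x64 ⊕ 0xE3 = 0x87.
P2: E(K, 0x64) = 0xB2; 0x7B ⊕ 0xB2 = 0xC9.
P3: E(K, 0x7B) = 0xC9; 0x39 ⊕ 0xC9 = 0xF0.
P4: E(K, 0x39) = 0x87; 0xD8 ⊕ 0x87 = 0x5F.
P5: E(K, 0xD8) = 0x26; 0xD8 ⊕ 0x26 = 0xFE.
P6: E(K, 0xD8) = 0x26; 0xB8 ⊕ 0x26 = 0x9E.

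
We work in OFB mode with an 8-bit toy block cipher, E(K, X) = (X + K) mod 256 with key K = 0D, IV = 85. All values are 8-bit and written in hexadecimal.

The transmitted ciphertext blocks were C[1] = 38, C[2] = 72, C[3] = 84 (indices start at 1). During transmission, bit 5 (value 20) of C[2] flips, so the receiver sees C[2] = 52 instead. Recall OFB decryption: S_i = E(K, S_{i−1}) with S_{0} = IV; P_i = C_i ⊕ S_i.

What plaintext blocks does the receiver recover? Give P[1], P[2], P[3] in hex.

P[1] = AA, P[2] = CD, P[3] = 28

Only C[2] changed, to 52. In OFB, a change in C_i flips the same bit in P_i only; the keystream is unaffected. Decrypting the received ciphertext:
P[1]: S = E(K, 85) = 92; 38 ⊕ 92 = AA.
P[2]: S = E(K, 92) = 9F; 52 ⊕ 9F = CD.
P[3]: S = E(K, 9F) = AC; 84 ⊕ AC = 28.
Blocks that differ from the original plaintext: P[2].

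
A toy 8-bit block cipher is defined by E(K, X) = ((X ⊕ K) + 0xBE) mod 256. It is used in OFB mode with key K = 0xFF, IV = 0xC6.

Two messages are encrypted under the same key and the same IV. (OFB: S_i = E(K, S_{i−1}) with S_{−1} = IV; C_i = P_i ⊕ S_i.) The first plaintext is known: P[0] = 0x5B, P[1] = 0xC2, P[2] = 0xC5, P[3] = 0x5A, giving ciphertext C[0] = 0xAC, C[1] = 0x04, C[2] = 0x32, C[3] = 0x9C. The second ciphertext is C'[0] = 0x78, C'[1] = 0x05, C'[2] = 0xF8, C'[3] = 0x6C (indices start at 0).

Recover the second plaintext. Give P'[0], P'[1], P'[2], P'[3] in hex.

In OFB with a reused IV, both messages share the same keystream S_i, so C_i ⊕ C'_i = P_i ⊕ P'_i and thus P'_i = P_i ⊕ C_i ⊕ C'_i.
P'[0]: 0x5B ⊕ 0xAC ⊕ 0x78 = 0x8F.
P'[1]: 0xC2 ⊕ 0x04 ⊕ 0x05 = 0xC3.
P'[2]: 0xC5 ⊕ 0x32 ⊕ 0xF8 = 0x0F.
P'[3]: 0x5A ⊕ 0x9C ⊕ 0x6C = 0xAA.

P'[0] = 0x8F, P'[1] = 0xC3, P'[2] = 0x0F, P'[3] = 0xAA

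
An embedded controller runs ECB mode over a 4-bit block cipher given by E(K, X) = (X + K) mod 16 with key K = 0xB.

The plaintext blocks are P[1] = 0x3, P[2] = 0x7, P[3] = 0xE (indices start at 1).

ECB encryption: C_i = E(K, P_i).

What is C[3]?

C[3] = 0x9

C[3]: E(K, 0xE) = 0x9.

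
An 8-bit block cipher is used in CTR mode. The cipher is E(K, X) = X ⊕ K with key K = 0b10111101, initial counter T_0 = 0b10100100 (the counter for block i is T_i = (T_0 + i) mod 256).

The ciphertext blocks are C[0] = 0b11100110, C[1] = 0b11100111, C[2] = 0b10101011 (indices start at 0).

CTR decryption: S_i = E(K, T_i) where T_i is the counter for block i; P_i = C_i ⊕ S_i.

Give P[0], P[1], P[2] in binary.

P[0] = 0b11111111, P[1] = 0b11111111, P[2] = 0b10110000

P[0]: T = 0b10100100, S = E(K, T) = 0b00011001; 0b11100110 ⊕ 0b00011001 = 0b11111111.
P[1]: T = 0b10100101, S = E(K, T) = 0b00011000; 0b11100111 ⊕ 0b00011000 = 0b11111111.
P[2]: T = 0b10100110, S = E(K, T) = 0b00011011; 0b10101011 ⊕ 0b00011011 = 0b10110000.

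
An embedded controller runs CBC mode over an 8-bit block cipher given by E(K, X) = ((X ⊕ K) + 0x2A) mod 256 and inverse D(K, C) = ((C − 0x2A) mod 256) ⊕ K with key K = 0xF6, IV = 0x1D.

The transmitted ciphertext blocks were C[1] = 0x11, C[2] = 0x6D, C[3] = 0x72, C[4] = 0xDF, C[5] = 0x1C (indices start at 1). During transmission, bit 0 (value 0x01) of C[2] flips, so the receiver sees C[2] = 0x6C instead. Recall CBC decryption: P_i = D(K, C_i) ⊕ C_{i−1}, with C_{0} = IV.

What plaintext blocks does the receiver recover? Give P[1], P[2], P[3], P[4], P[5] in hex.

P[1] = 0x0C, P[2] = 0xA5, P[3] = 0xD2, P[4] = 0x31, P[5] = 0xDB

Only C[2] changed, to 0x6C. In CBC, a change in C_i garbles P_i and flips the same bit in P_{i+1}. Decrypting the received ciphertext:
P[1]: D(K, 0x11) = 0x11; 0x11 ⊕ 0x1D = 0x0C.
P[2]: D(K, 0x6C) = 0xB4; 0xB4 ⊕ 0x11 = 0xA5.
P[3]: D(K, 0x72) = 0xBE; 0xBE ⊕ 0x6C = 0xD2.
P[4]: D(K, 0xDF) = 0x43; 0x43 ⊕ 0x72 = 0x31.
P[5]: D(K, 0x1C) = 0x04; 0x04 ⊕ 0xDF = 0xDB.
Blocks that differ from the original plaintext: P[2], P[3].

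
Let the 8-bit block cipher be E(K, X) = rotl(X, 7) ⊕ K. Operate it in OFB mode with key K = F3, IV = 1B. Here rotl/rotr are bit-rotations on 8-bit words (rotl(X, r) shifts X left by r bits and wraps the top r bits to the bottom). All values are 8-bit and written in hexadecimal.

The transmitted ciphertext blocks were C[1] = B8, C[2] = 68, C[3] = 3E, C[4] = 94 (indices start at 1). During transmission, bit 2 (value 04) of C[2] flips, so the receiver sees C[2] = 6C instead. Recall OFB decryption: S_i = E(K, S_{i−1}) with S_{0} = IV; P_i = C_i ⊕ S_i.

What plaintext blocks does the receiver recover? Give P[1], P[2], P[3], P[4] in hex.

P[1] = C6, P[2] = A0, P[3] = AB, P[4] = AD

Only C[2] changed, to 6C. In OFB, a change in C_i flips the same bit in P_i only; the keystream is unaffected. Decrypting the received ciphertext:
P[1]: S = E(K, 1B) = 7E; B8 ⊕ 7E = C6.
P[2]: S = E(K, 7E) = CC; 6C ⊕ CC = A0.
P[3]: S = E(K, CC) = 95; 3E ⊕ 95 = AB.
P[4]: S = E(K, 95) = 39; 94 ⊕ 39 = AD.
Blocks that differ from the original plaintext: P[2].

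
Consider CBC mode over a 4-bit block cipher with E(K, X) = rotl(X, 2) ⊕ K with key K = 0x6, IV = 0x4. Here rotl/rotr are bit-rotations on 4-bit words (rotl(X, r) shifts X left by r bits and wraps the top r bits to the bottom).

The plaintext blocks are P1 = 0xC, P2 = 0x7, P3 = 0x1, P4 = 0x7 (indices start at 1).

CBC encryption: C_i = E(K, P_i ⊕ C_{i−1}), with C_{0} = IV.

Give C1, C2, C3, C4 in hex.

C1: P1 ⊕ 0x4 = 0x8; E(K, 0x8) = 0x4.
C2: P2 ⊕ 0x4 = 0x3; E(K, 0x3) = 0xA.
C3: P3 ⊕ 0xA = 0xB; E(K, 0xB) = 0x8.
C4: P4 ⊕ 0x8 = 0xF; E(K, 0xF) = 0x9.

C1 = 0x4, C2 = 0xA, C3 = 0x8, C4 = 0x9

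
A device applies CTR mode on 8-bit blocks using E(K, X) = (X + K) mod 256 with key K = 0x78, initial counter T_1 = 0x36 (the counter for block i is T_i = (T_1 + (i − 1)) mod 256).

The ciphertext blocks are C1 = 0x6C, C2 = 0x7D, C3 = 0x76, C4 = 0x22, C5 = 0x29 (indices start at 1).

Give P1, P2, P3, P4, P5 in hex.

P1 = 0xC2, P2 = 0xD2, P3 = 0xC6, P4 = 0x93, P5 = 0x9B

CTR decryption: S_i = E(K, T_i) where T_i is the counter for block i; P_i = C_i ⊕ S_i.
P1: T = 0x36, S = E(K, T) = 0xAE; 0x6C ⊕ 0xAE = 0xC2.
P2: T = 0x37, S = E(K, T) = 0xAF; 0x7D ⊕ 0xAF = 0xD2.
P3: T = 0x38, S = E(K, T) = 0xB0; 0x76 ⊕ 0xB0 = 0xC6.
P4: T = 0x39, S = E(K, T) = 0xB1; 0x22 ⊕ 0xB1 = 0x93.
P5: T = 0x3A, S = E(K, T) = 0xB2; 0x29 ⊕ 0xB2 = 0x9B.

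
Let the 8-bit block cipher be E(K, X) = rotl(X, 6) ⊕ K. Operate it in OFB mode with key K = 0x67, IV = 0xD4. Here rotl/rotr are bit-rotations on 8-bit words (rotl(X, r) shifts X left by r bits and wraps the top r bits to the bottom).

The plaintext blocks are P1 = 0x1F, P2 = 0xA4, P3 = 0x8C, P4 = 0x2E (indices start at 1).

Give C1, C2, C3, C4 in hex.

C1 = 0x4D, C2 = 0x57, C3 = 0x17, C4 = 0xAF

OFB encryption: S_i = E(K, S_{i−1}) with S_{0} = IV; C_i = P_i ⊕ S_i.
C1: S = E(K, 0xD4) = 0x52; 0x1F ⊕ 0x52 = 0x4D.
C2: S = E(K, 0x52) = 0xF3; 0xA4 ⊕ 0xF3 = 0x57.
C3: S = E(K, 0xF3) = 0x9B; 0x8C ⊕ 0x9B = 0x17.
C4: S = E(K, 0x9B) = 0x81; 0x2E ⊕ 0x81 = 0xAF.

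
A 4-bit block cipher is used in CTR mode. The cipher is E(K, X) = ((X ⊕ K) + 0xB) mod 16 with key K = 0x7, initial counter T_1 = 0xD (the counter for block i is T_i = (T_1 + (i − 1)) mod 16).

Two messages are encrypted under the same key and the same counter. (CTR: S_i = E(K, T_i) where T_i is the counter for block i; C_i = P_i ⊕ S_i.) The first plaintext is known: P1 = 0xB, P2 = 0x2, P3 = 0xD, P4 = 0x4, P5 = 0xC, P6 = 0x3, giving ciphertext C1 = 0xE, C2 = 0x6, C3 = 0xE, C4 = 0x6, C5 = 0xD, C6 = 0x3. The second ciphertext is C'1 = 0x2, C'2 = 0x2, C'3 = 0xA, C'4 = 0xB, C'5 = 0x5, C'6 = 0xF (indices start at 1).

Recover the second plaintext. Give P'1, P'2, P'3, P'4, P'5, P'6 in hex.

P'1 = 0x7, P'2 = 0x6, P'3 = 0x9, P'4 = 0x9, P'5 = 0x4, P'6 = 0xF

In CTR with a reused counter, both messages share the same keystream S_i, so C_i ⊕ C'_i = P_i ⊕ P'_i and thus P'_i = P_i ⊕ C_i ⊕ C'_i.
P'1: 0xB ⊕ 0xE ⊕ 0x2 = 0x7.
P'2: 0x2 ⊕ 0x6 ⊕ 0x2 = 0x6.
P'3: 0xD ⊕ 0xE ⊕ 0xA = 0x9.
P'4: 0x4 ⊕ 0x6 ⊕ 0xB = 0x9.
P'5: 0xC ⊕ 0xD ⊕ 0x5 = 0x4.
P'6: 0x3 ⊕ 0x3 ⊕ 0xF = 0xF.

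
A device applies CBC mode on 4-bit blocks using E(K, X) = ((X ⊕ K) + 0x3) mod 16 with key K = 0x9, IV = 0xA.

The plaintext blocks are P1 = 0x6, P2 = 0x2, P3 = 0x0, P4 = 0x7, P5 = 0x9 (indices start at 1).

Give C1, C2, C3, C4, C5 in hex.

CBC encryption: C_i = E(K, P_i ⊕ C_{i−1}), with C_{0} = IV.
C1: P1 ⊕ 0xA = 0xC; E(K, 0xC) = 0x8.
C2: P2 ⊕ 0x8 = 0xA; E(K, 0xA) = 0x6.
C3: P3 ⊕ 0x6 = 0x6; E(K, 0x6) = 0x2.
C4: P4 ⊕ 0x2 = 0x5; E(K, 0x5) = 0xF.
C5: P5 ⊕ 0xF = 0x6; E(K, 0x6) = 0x2.

C1 = 0x8, C2 = 0x6, C3 = 0x2, C4 = 0xF, C5 = 0x2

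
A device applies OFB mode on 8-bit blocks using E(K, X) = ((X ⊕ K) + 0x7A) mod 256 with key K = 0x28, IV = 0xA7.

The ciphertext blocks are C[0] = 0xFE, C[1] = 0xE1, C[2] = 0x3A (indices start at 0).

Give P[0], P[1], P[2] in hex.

P[0] = 0xF7, P[1] = 0x7A, P[2] = 0x17

OFB decryption: S_i = E(K, S_{i−1}) with S_{−1} = IV; P_i = C_i ⊕ S_i.
P[0]: S = E(K, 0xA7) = 0x09; 0xFE ⊕ 0x09 = 0xF7.
P[1]: S = E(K, 0x09) = 0x9B; 0xE1 ⊕ 0x9B = 0x7A.
P[2]: S = E(K, 0x9B) = 0x2D; 0x3A ⊕ 0x2D = 0x17.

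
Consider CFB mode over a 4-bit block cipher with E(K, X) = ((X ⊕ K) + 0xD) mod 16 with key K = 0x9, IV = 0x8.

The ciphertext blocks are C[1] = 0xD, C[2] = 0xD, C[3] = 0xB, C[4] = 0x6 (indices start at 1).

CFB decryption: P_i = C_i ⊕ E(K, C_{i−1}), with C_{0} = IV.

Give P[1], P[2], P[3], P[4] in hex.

P[1]: E(K, 0x8) = 0xE; 0xD ⊕ 0xE = 0x3.
P[2]: E(K, 0xD) = 0x1; 0xD ⊕ 0x1 = 0xC.
P[3]: E(K, 0xD) = 0x1; 0xB ⊕ 0x1 = 0xA.
P[4]: E(K, 0xB) = 0xF; 0x6 ⊕ 0xF = 0x9.

P[1] = 0x3, P[2] = 0xC, P[3] = 0xA, P[4] = 0x9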